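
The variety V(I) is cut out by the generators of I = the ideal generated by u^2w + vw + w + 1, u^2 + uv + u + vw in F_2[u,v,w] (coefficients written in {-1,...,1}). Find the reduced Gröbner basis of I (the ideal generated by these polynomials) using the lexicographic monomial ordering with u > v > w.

G = {u^2 + v^3w + v^2w^3 + v^2 + vw + v, uv + u + v^3w + v^2w^3 + v^2 + v, uw^2 + u + v^2w + vw^3 + vw + v + w^2 + w, v^3w^2 + v^2w^4 + v^2w + vw^2 + w + 1}

The reduced Gröbner basis is the canonical form of the ideal for this ordering.

f_1 = u^2w + vw + w + 1, LT = u^2w.
f_2 = u^2 + uv + u + vw, LT = u^2.

S(f_1,f_2): lcm = u^2w. S = uvw + uw + vw^2 + vw + w + 1.
  reduce S modulo (f_1, f_2):
  remainder uvw + uw + vw^2 + vw + w + 1 ≠ 0; add g_3 = uvw + uw + vw^2 + vw + w + 1 to the basis.

S(f_1,g_3): lcm = u^2vw. S = u^2w + uvw^2 + uvw + uw + u + v^2w + vw + v.
  reduce S modulo (f_1, f_2, g_3):
  remainder uw^2 + u + v^2w + vw^3 + vw + v + w^2 + w ≠ 0; add g_4 = uw^2 + u + v^2w + vw^3 + vw + v + w^2 + w to the basis.

S(g_3,g_4): lcm = uvw^2. S = uv + uw^2 + v^3w + v^2w^3 + v^2w + v^2 + vw^3 + vw + w^2 + w.
  reduce S modulo (f_1, f_2, g_3, g_4):
  remainder uv + u + v^3w + v^2w^3 + v^2 + v ≠ 0; add g_5 = uv + u + v^3w + v^2w^3 + v^2 + v to the basis.

S(f_1,g_5): lcm = u^2vw. S = u^2w + uv^3w^2 + uv^2w^4 + uv^2w + uvw + v^2w + vw + v.
  reduce S modulo (f_1, f_2, g_3, g_4, g_5):
  remainder v^3w^3 + v^3w^2 + v^2w^5 + v^2w^4 + v^2w^2 + v^2w + vw^3 + vw^2 + w^2 + 1 ≠ 0; add g_6 = v^3w^3 + v^3w^2 + v^2w^5 + v^2w^4 + v^2w^2 + v^2w + vw^3 + vw^2 + w^2 + 1 to the basis.

S(f_2,g_5): lcm = u^2v. S = u^2 + uv^3w + uv^2w^3 + v^2w.
  reduce S modulo (f_1, f_2, g_3, g_4, g_5, g_6):
  remainder v^3w^2 + v^2w^4 + v^2w + vw^2 + w + 1 ≠ 0; add g_7 = v^3w^2 + v^2w^4 + v^2w + vw^2 + w + 1 to the basis.

The other S-polynomials (S(f_2,g_3), S(f_1,g_4), S(f_2,g_4), S(g_3,g_5), S(g_4,g_5), S(f_1,g_6), S(f_2,g_6), S(g_3,g_6), S(g_4,g_6), S(g_5,g_6), S(f_1,g_7), S(f_2,g_7), S(g_3,g_7), S(g_4,g_7), S(g_5,g_7), S(g_6,g_7)) all reduce to 0 modulo the current basis, so we have a Gröbner basis.
Inter-reduce: drop elements whose leading term is divisible by another's, tail-reduce, and make monic.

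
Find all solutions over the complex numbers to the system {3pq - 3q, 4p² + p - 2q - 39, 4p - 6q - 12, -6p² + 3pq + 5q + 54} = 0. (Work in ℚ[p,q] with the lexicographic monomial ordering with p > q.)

Compute a lex Gröbner basis by Buchberger's algorithm.
f_1 = 3pq - 3q, LT = pq.
f_2 = 4p² + p - 2q - 39, LT = p².
f_3 = 4p - 6q - 12, LT = p.
f_4 = -6p² + 3pq + 5q + 54, LT = p².

S(f_1,f_2): lcm = p²q. S = -5/4pq + ½q² + 39/4q.
  leading term pq: subtract (-5/12)·f_1 from -5/4pq + ½q² + 39/4q → ½q² + 17/2q
  leading term q²: no divisor's leading term divides it; move ½q² to the remainder.
  leading term q: no divisor's leading term divides it; move 17/2q to the remainder.
  remainder ½q² + 17/2q ≠ 0; add h_5 = ½q² + 17/2q to the basis.

S(f_1,f_3): lcm = pq. S = 3/2q² + 2q.
  leading term q²: subtract (3)·h_5 from 3/2q² + 2q → -47/2q
  leading term q: no divisor's leading term divides it; move -47/2q to the remainder.
  remainder -47/2q ≠ 0; add h_6 = -47/2q to the basis.

The other S-polynomials (S(f_1,f_4), S(f_2,f_3), S(f_2,f_4), S(f_3,f_4), S(f_1,h_5), S(f_2,h_5), S(f_3,h_5), S(f_4,h_5), S(f_1,h_6), S(f_2,h_6), S(f_3,h_6), S(f_4,h_6), S(h_5,h_6)) all reduce to 0 modulo the current basis, so we have a Gröbner basis.
Inter-reduce: drop elements whose leading term is divisible by another's, tail-reduce, and make monic.
Reduced Gröbner basis: {p - 3, q}.

Since the basis is lex-ordered, q is univariate in q. Its roots are {0}. Back-substituting each root into the other basis elements fixes the other coordinates.
  q = 0: the earlier basis element becomes p - 3 = 0, giving p = 3 — point (3, 0).

{(3, 0)}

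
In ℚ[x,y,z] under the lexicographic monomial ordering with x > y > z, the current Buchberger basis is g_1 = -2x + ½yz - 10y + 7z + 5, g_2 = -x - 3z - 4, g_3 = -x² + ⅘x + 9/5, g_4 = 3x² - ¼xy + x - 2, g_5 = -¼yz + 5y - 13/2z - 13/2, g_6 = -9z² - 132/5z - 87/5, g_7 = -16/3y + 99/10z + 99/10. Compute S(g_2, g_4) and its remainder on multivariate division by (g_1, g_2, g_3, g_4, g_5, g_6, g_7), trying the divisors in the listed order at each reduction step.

S(g_2, g_4) = 1/12xy + 3xz + 11/3x + ⅔; remainder on division = 0.

lcm(LM(g_2), LM(g_4)) = x².
S = (lcm/LT(g_2))·g_2 − (lcm/LT(g_4))·g_4 = 1/12xy + 3xz + 11/3x + ⅔.
Reduce S modulo (g_1, g_2, g_3, g_4, g_5, g_6, g_7) in that order:
  leading term xy: subtract (-1/24y)·g_1 from 1/12xy + 3xz + 11/3x + ⅔ → 3xz + 11/3x + 1/48y²z - 5/12y² + 7/24yz + 5/24y + ⅔
  leading term xz: subtract (-3/2z)·g_1 from 3xz + 11/3x + 1/48y²z - 5/12y² + 7/24yz + 5/24y + ⅔ → 11/3x + 1/48y²z - 5/12y² + ¾yz² - 353/24yz + 5/24y + 21/2z² + 15/2z + ⅔
  leading term x: subtract (-11/6)·g_1 from 11/3x + 1/48y²z - 5/12y² + ¾yz² - 353/24yz + 5/24y + 21/2z² + 15/2z + ⅔ → 1/48y²z - 5/12y² + ¾yz² - 331/24yz - 145/8y + 21/2z² + 61/3z + 59/6
  leading term y²z: subtract (-1/12y)·g_5 from 1/48y²z - 5/12y² + ¾yz² - 331/24yz - 145/8y + 21/2z² + 61/3z + 59/6 → ¾yz² - 43/3yz - 56/3y + 21/2z² + 61/3z + 59/6
  leading term yz²: subtract (-3z)·g_5 from ¾yz² - 43/3yz - 56/3y + 21/2z² + 61/3z + 59/6 → ⅔yz - 56/3y - 9z² + ⅚z + 59/6
  leading term yz: subtract (-8/3)·g_5 from ⅔yz - 56/3y - 9z² + ⅚z + 59/6 → -16/3y - 9z² - 33/2z - 15/2
  leading term y: subtract (1)·g_7 from -16/3y - 9z² - 33/2z - 15/2 → -9z² - 132/5z - 87/5
  leading term z²: subtract (1)·g_6 from -9z² - 132/5z - 87/5 → 0
The remainder is 0, so this S-polynomial contributes no new basis element.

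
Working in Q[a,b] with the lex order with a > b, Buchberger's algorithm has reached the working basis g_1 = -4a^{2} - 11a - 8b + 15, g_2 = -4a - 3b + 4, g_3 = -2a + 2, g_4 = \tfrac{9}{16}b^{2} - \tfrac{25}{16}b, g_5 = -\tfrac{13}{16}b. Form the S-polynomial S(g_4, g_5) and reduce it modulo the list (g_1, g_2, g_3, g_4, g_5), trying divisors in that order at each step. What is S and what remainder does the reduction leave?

S(g_4, g_5) = -\tfrac{25}{9}b; remainder on division = 0.

lcm(LM(g_4), LM(g_5)) = b^{2}.
S = (lcm/LT(g_4))·g_4 − (lcm/LT(g_5))·g_5 = -\tfrac{25}{9}b.
Reduce S modulo (g_1, g_2, g_3, g_4, g_5) in that order:
  leading term b: subtract (\tfrac{400}{117})·g_5 from -\tfrac{25}{9}b → 0
The remainder is 0, so this S-polynomial contributes no new basis element.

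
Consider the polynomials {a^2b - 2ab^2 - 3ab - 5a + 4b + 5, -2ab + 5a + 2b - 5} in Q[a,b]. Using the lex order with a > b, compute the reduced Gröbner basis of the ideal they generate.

G = {a^2 - 10a - 4/5b^2 + 4/5b + 9, ab - 5/2a - b + 5/2, b^3 - 7/2b^2 + 5/2b}

f_1 = a^2b - 2ab^2 - 3ab - 5a + 4b + 5, LT = a^2b.
f_2 = -2ab + 5a + 2b - 5, LT = ab.

S(f_1,f_2): lcm = a^2b. S = 5/2a^2 - 2ab^2 - 2ab - 15/2a + 4b + 5.
  leading term a^2: no divisor's leading term divides it; move 5/2a^2 to the remainder.
  leading term ab^2: subtract (b)·f_2 from -2ab^2 - 2ab - 15/2a + 4b + 5 → -7ab - 15/2a - 2b^2 + 9b + 5
  leading term ab: subtract (7/2)·f_2 from -7ab - 15/2a - 2b^2 + 9b + 5 → -25a - 2b^2 + 2b + 45/2
  leading term a: no divisor's leading term divides it; move -25a to the remainder.
  leading term b^2: no divisor's leading term divides it; move -2b^2 to the remainder.
  leading term b: no divisor's leading term divides it; move 2b to the remainder.
  leading term 1: no divisor's leading term divides it; move 45/2 to the remainder.
  remainder 5/2a^2 - 25a - 2b^2 + 2b + 45/2 ≠ 0; add g_3 = 5/2a^2 - 25a - 2b^2 + 2b + 45/2 to the basis.

S(f_1,g_3): lcm = a^2b. S = -2ab^2 + 7ab - 5a + 4/5b^3 - 4/5b^2 - 5b + 5.
  leading term ab^2: subtract (b)·f_2 from -2ab^2 + 7ab - 5a + 4/5b^3 - 4/5b^2 - 5b + 5 → 2ab - 5a + 4/5b^3 - 14/5b^2 + 5
  leading term ab: subtract (-1)·f_2 from 2ab - 5a + 4/5b^3 - 14/5b^2 + 5 → 4/5b^3 - 14/5b^2 + 2b
  leading term b^3: no divisor's leading term divides it; move 4/5b^3 to the remainder.
  leading term b^2: no divisor's leading term divides it; move -14/5b^2 to the remainder.
  leading term b: no divisor's leading term divides it; move 2b to the remainder.
  remainder 4/5b^3 - 14/5b^2 + 2b ≠ 0; add g_4 = 4/5b^3 - 14/5b^2 + 2b to the basis.

The other S-polynomials (S(f_2,g_3), S(f_1,g_4), S(f_2,g_4), S(g_3,g_4)) all reduce to 0 modulo the current basis, so we have a Gröbner basis.
Inter-reduce: drop elements whose leading term is divisible by another's, tail-reduce, and make monic.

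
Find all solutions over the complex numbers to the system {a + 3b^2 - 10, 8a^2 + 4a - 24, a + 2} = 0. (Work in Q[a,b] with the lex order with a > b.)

Compute a lex Gröbner basis by Buchberger's algorithm.
f_1 = a + 3b^2 - 10, LT = a.
f_2 = 8a^2 + 4a - 24, LT = a^2.
f_3 = a + 2, LT = a.

S(f_1,f_2): lcm = a^2. S = 3ab^2 - 21/2a + 3.
  leading term ab^2: subtract (3b^2)·f_1 from 3ab^2 - 21/2a + 3 → -21/2a - 9b^4 + 30b^2 + 3
  leading term a: subtract (-21/2)·f_1 from -21/2a - 9b^4 + 30b^2 + 3 → -9b^4 + 123/2b^2 - 102
  leading term b^4: no divisor's leading term divides it; move -9b^4 to the remainder.
  leading term b^2: no divisor's leading term divides it; move 123/2b^2 to the remainder.
  leading term 1: no divisor's leading term divides it; move -102 to the remainder.
  remainder -9b^4 + 123/2b^2 - 102 ≠ 0; add h_4 = -9b^4 + 123/2b^2 - 102 to the basis.

S(f_1,f_3): lcm = a. S = 3b^2 - 12.
  leading term b^2: no divisor's leading term divides it; move 3b^2 to the remainder.
  leading term 1: no divisor's leading term divides it; move -12 to the remainder.
  remainder 3b^2 - 12 ≠ 0; add h_5 = 3b^2 - 12 to the basis.

The other S-polynomials (S(f_2,f_3), S(f_1,h_4), S(f_2,h_4), S(f_3,h_4), S(f_1,h_5), S(f_2,h_5), S(f_3,h_5), S(h_4,h_5)) all reduce to 0 modulo the current basis, so we have a Gröbner basis.
Inter-reduce: drop elements whose leading term is divisible by another's, tail-reduce, and make monic.
Reduced Gröbner basis: {a + 2, b^2 - 4}.

From the last basis element, b^2 - 4 = 0, so b takes values in {-2, 2}. Each choice, substituted upward through the basis, yields the corresponding point(s) of the solution set.
  b = -2: the earlier basis element becomes a + 2 = 0, giving a = -2 — point (-2, -2).
  b = 2: the earlier basis element becomes a + 2 = 0, giving a = -2 — point (-2, 2).

{(-2, -2), (-2, 2)}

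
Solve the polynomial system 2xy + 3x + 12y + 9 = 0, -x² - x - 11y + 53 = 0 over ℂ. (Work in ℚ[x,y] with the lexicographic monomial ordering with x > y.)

Compute a lex Gröbner basis by Buchberger's algorithm.
f_1 = 2xy + 3x + 12y + 9, LT = xy.
f_2 = -x² - x - 11y + 53, LT = x².

S(f_1,f_2): lcm = x²y. S = 3/2x² + 5xy + 9/2x - 11y² + 53y.
  leading term x²: subtract (-3/2)·f_2 from 3/2x² + 5xy + 9/2x - 11y² + 53y → 5xy + 3x - 11y² + 73/2y + 159/2
  leading term xy: subtract (5/2)·f_1 from 5xy + 3x - 11y² + 73/2y + 159/2 → -9/2x - 11y² + 13/2y + 57
  leading term x: no divisor's leading term divides it; move -9/2x to the remainder.
  leading term y²: no divisor's leading term divides it; move -11y² to the remainder.
  leading term y: no divisor's leading term divides it; move 13/2y to the remainder.
  leading term 1: no divisor's leading term divides it; move 57 to the remainder.
  remainder -9/2x - 11y² + 13/2y + 57 ≠ 0; add h_3 = -9/2x - 11y² + 13/2y + 57 to the basis.

S(f_1,h_3): lcm = xy. S = 3/2x - 22/9y³ + 13/9y² + 56/3y + 9/2.
  leading term x: subtract (-⅓)·h_3 from 3/2x - 22/9y³ + 13/9y² + 56/3y + 9/2 → -22/9y³ - 20/9y² + 125/6y + 47/2
  leading term y³: no divisor's leading term divides it; move -22/9y³ to the remainder.
  leading term y²: no divisor's leading term divides it; move -20/9y² to the remainder.
  leading term y: no divisor's leading term divides it; move 125/6y to the remainder.
  leading term 1: no divisor's leading term divides it; move 47/2 to the remainder.
  remainder -22/9y³ - 20/9y² + 125/6y + 47/2 ≠ 0; add h_4 = -22/9y³ - 20/9y² + 125/6y + 47/2 to the basis.

S(f_2,h_3): lcm = x². S = -22/9xy² + 13/9xy + 41/3x + 11y - 53.
  leading term xy²: subtract (-11/9y)·f_1 from -22/9xy² + 13/9xy + 41/3x + 11y - 53 → 46/9xy + 41/3x + 44/3y² + 22y - 53
  leading term xy: subtract (23/9)·f_1 from 46/9xy + 41/3x + 44/3y² + 22y - 53 → 6x + 44/3y² - 26/3y - 76
  leading term x: subtract (-4/3)·h_3 from 6x + 44/3y² - 26/3y - 76 → 0
  remainder 0.

S(f_1,h_4): lcm = xy³. S = 13/22xy² + 375/44xy + 423/44x + 6y³ + 9/2y².
  leading term xy²: subtract (13/44y)·f_1 from 13/22xy² + 375/44xy + 423/44x + 6y³ + 9/2y² → 84/11xy + 423/44x + 6y³ + 21/22y² - 117/44y
  leading term xy: subtract (42/11)·f_1 from 84/11xy + 423/44x + 6y³ + 21/22y² - 117/44y → -81/44x + 6y³ + 21/22y² - 2133/44y - 378/11
  leading term x: subtract (9/22)·h_3 from -81/44x + 6y³ + 21/22y² - 2133/44y - 378/11 → 6y³ + 60/11y² - 1125/22y - 1269/22
  leading term y³: subtract (-27/11)·h_4 from 6y³ + 60/11y² - 1125/22y - 1269/22 → 0
  remainder 0.

S(f_2,h_4): leading monomials are coprime, so the S-polynomial reduces to 0 (Buchberger's first criterion).
S(h_3,h_4): leading monomials are coprime, so the S-polynomial reduces to 0 (Buchberger's first criterion).
Every S-polynomial of the final basis reduces to 0, so we have a Gröbner basis.
Inter-reduce: drop elements whose leading term is divisible by another's, tail-reduce, and make monic.
Reduced Gröbner basis: {x + 22/9y² - 13/9y - 38/3, y³ + 10/11y² - 375/44y - 423/44}.

The lex basis is triangular: the last element involves only y. Solving y³ + 10/11y² - 375/44y - 423/44 = 0 gives y ∈ {3, -43/22 - sqrt(298)/22, -43/22 + sqrt(298)/22}; substituting each value into the earlier elements determines the remaining variables.
  y = 3: the earlier basis element becomes x + 5 = 0, giving x = -5 — point (-5, 3).
  y = -43/22 - sqrt(298)/22: the earlier basis element becomes x + 1 + sqrt(298)/2 = 0, giving x = -sqrt(298)/2 - 1 — point (-sqrt(298)/2 - 1, -43/22 - sqrt(298)/22).
  y = -43/22 + sqrt(298)/22: the earlier basis element becomes x - sqrt(298)/2 + 1 = 0, giving x = -1 + sqrt(298)/2 — point (-1 + sqrt(298)/2, -43/22 + sqrt(298)/22).
Check: every point annihilates each of the original generators.

{(-5, 3), (-sqrt(298)/2 - 1, -43/22 - sqrt(298)/22), (-1 + sqrt(298)/2, -43/22 + sqrt(298)/22)}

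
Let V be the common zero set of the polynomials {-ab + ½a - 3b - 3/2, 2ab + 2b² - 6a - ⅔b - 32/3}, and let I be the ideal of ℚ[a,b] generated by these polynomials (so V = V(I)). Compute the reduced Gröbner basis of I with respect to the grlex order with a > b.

G = {a² + 63/10a + 6/5b + 13/2, ab - ½a + 3b + 3/2, b² - 5/2a - 10/3b - 41/6}

f_1 = -ab + ½a - 3b - 3/2, LT = ab.
f_2 = 2ab + 2b² - 6a - ⅔b - 32/3, LT = ab.

S(f_1,f_2): lcm = ab. S = -b² + 5/2a + 10/3b + 41/6.
  reduce S modulo (f_1, f_2):
  remainder -b² + 5/2a + 10/3b + 41/6 ≠ 0; add g_3 = -b² + 5/2a + 10/3b + 41/6 to the basis.

S(f_1,g_3): lcm = ab². S = 5/2a² + 17/6ab + 3b² + 41/6a + 3/2b.
  reduce S modulo (f_1, f_2, g_3):
  remainder 5/2a² + 63/4a + 3b + 65/4 ≠ 0; add g_4 = 5/2a² + 63/4a + 3b + 65/4 to the basis.

The other S-polynomials (S(f_2,g_3), S(f_1,g_4), S(f_2,g_4), S(g_3,g_4)) all reduce to 0 modulo the current basis, so we have a Gröbner basis.
Inter-reduce: drop elements whose leading term is divisible by another's, tail-reduce, and make monic.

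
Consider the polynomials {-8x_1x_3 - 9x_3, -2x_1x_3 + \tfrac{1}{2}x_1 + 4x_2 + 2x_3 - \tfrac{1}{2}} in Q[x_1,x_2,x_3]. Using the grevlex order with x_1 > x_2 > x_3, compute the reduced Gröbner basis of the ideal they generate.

f_1 = -8x_1x_3 - 9x_3, LT = x_1x_3.
f_2 = -2x_1x_3 + \tfrac{1}{2}x_1 + 4x_2 + 2x_3 - \tfrac{1}{2}, LT = x_1x_3.

S(f_1,f_2): lcm = x_1x_3. S = \tfrac{1}{4}x_1 + 2x_2 + \tfrac{17}{8}x_3 - \tfrac{1}{4}.
  leading term x_1: no divisor's leading term divides it; move \tfrac{1}{4}x_1 to the remainder.
  leading term x_2: no divisor's leading term divides it; move 2x_2 to the remainder.
  leading term x_3: no divisor's leading term divides it; move \tfrac{17}{8}x_3 to the remainder.
  leading term 1: no divisor's leading term divides it; move -\tfrac{1}{4} to the remainder.
  remainder \tfrac{1}{4}x_1 + 2x_2 + \tfrac{17}{8}x_3 - \tfrac{1}{4} ≠ 0; add g_3 = \tfrac{1}{4}x_1 + 2x_2 + \tfrac{17}{8}x_3 - \tfrac{1}{4} to the basis.

S(f_1,g_3): lcm = x_1x_3. S = -8x_2x_3 - \tfrac{17}{2}x_3^{2} + \tfrac{17}{8}x_3.
  leading term x_2x_3: no divisor's leading term divides it; move -8x_2x_3 to the remainder.
  leading term x_3^{2}: no divisor's leading term divides it; move -\tfrac{17}{2}x_3^{2} to the remainder.
  leading term x_3: no divisor's leading term divides it; move \tfrac{17}{8}x_3 to the remainder.
  remainder -8x_2x_3 - \tfrac{17}{2}x_3^{2} + \tfrac{17}{8}x_3 ≠ 0; add g_4 = -8x_2x_3 - \tfrac{17}{2}x_3^{2} + \tfrac{17}{8}x_3 to the basis.

The other S-polynomials (S(f_2,g_3), S(f_1,g_4), S(f_2,g_4), S(g_3,g_4)) all reduce to 0 modulo the current basis, so we have a Gröbner basis.
Inter-reduce: drop elements whose leading term is divisible by another's, tail-reduce, and make monic.

G = {x_2x_3 + \tfrac{17}{16}x_3^{2} - \tfrac{17}{64}x_3, x_1 + 8x_2 + \tfrac{17}{2}x_3 - 1}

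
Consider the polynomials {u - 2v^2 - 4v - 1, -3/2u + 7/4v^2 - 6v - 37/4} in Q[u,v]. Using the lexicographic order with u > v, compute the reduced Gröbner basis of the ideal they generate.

Buchberger's algorithm terminates because the ascending chain of leading-term ideals stabilizes.

f_1 = u - 2v^2 - 4v - 1, LT = u.
f_2 = -3/2u + 7/4v^2 - 6v - 37/4, LT = u.

S(f_1,f_2): lcm = u. S = -5/6v^2 - 8v - 43/6.
  leading term v^2: no divisor's leading term divides it; move -5/6v^2 to the remainder.
  leading term v: no divisor's leading term divides it; move -8v to the remainder.
  leading term 1: no divisor's leading term divides it; move -43/6 to the remainder.
  remainder -5/6v^2 - 8v - 43/6 ≠ 0; add g_3 = -5/6v^2 - 8v - 43/6 to the basis.

S(f_1,g_3): leading monomials are coprime, so the S-polynomial reduces to 0 (Buchberger's first criterion).
S(f_2,g_3): leading monomials are coprime, so the S-polynomial reduces to 0 (Buchberger's first criterion).
Every S-polynomial of the final basis reduces to 0, so we have a Gröbner basis.
Inter-reduce: drop elements whose leading term is divisible by another's, tail-reduce, and make monic.

G = {u + 76/5v + 81/5, v^2 + 48/5v + 43/5}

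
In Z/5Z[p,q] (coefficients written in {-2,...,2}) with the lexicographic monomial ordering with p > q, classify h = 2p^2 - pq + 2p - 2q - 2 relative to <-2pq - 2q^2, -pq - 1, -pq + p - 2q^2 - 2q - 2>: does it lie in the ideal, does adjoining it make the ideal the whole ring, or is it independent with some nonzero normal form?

2p^2 - pq + 2p - 2q - 2 lies in I (it reduces to 0).

First compute the reduced Gröbner basis of I by Buchberger's algorithm.
f_1 = -2pq - 2q^2, LT = pq.
f_2 = -pq - 1, LT = pq.
f_3 = -pq + p - 2q^2 - 2q - 2, LT = pq.

S(f_1,f_2): lcm = pq. S = q^2 - 1.
  leading term q^2: no divisor's leading term divides it; move q^2 to the remainder.
  leading term 1: no divisor's leading term divides it; move -1 to the remainder.
  remainder q^2 - 1 ≠ 0; add k_4 = q^2 - 1 to the basis.

S(f_1,f_3): lcm = pq. S = p - q^2 - 2q - 2.
  leading term p: no divisor's leading term divides it; move p to the remainder.
  leading term q^2: subtract (-1)·k_4 from -q^2 - 2q - 2 → -2q + 2
  leading term q: no divisor's leading term divides it; move -2q to the remainder.
  leading term 1: no divisor's leading term divides it; move 2 to the remainder.
  remainder p - 2q + 2 ≠ 0; add k_5 = p - 2q + 2 to the basis.

S(f_1,k_4): lcm = pq^2. S = p + q^3.
  leading term p: subtract (1)·k_5 from p + q^3 → q^3 + 2q - 2
  leading term q^3: subtract (q)·k_4 from q^3 + 2q - 2 → -2q - 2
  leading term q: no divisor's leading term divides it; move -2q to the remainder.
  leading term 1: no divisor's leading term divides it; move -2 to the remainder.
  remainder -2q - 2 ≠ 0; add k_6 = -2q - 2 to the basis.

The other S-polynomials (S(f_2,f_3), S(f_2,k_4), S(f_3,k_4), S(f_1,k_5), S(f_2,k_5), S(f_3,k_5), S(k_4,k_5), S(f_1,k_6), S(f_2,k_6), S(f_3,k_6), S(k_4,k_6), S(k_5,k_6)) all reduce to 0 modulo the current basis, so we have a Gröbner basis.
Inter-reduce: drop elements whose leading term is divisible by another's, tail-reduce, and make monic.
Reduced Gröbner basis: {p - 1, q + 1}.
Label its elements g_1 = p - 1, g_2 = q + 1.

Reduce h = 2p^2 - pq + 2p - 2q - 2 modulo G:
  leading term p^2: subtract (2p)·g_1 from 2p^2 - pq + 2p - 2q - 2 → -pq - p - 2q - 2
  leading term pq: subtract (-q)·g_1 from -pq - p - 2q - 2 → -p + 2q - 2
  leading term p: subtract (-1)·g_1 from -p + 2q - 2 → 2q + 2
  leading term q: subtract (2)·g_2 from 2q + 2 → 0
  normal form = 0.
Since the normal form is 0, h ∈ I.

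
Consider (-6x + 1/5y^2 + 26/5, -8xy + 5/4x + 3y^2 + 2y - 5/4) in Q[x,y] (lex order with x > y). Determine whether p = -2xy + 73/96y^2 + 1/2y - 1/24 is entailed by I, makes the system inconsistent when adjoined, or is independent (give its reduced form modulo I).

-2xy + 73/96y^2 + 1/2y - 1/24 lies in I (it reduces to 0).

First compute the reduced Gröbner basis of I by Buchberger's algorithm.
f_1 = -6x + 1/5y^2 + 26/5, LT = x.
f_2 = -8xy + 5/4x + 3y^2 + 2y - 5/4, LT = xy.

S(f_1,f_2): lcm = xy. S = 5/32x - 1/30y^3 + 3/8y^2 - 37/60y - 5/32.
  leading term x: subtract (-5/192)·f_1 from 5/32x - 1/30y^3 + 3/8y^2 - 37/60y - 5/32 → -1/30y^3 + 73/192y^2 - 37/60y - 1/48
  leading term y^3: no divisor's leading term divides it; move -1/30y^3 to the remainder.
  leading term y^2: no divisor's leading term divides it; move 73/192y^2 to the remainder.
  leading term y: no divisor's leading term divides it; move -37/60y to the remainder.
  leading term 1: no divisor's leading term divides it; move -1/48 to the remainder.
  remainder -1/30y^3 + 73/192y^2 - 37/60y - 1/48 ≠ 0; add h_3 = -1/30y^3 + 73/192y^2 - 37/60y - 1/48 to the basis.

S(f_1,h_3): leading monomials are coprime, so the S-polynomial reduces to 0 (Buchberger's first criterion).
S(f_2,h_3): lcm = xy^3. S = 45/4xy^2 - 37/2xy - 5/8x - 3/8y^4 - 1/4y^3 + 5/32y^2.
  leading term xy^2: subtract (-15/8y^2)·f_1 from 45/4xy^2 - 37/2xy - 5/8x - 3/8y^4 - 1/4y^3 + 5/32y^2 → -37/2xy - 5/8x - 1/4y^3 + 317/32y^2
  leading term xy: subtract (37/12y)·f_1 from -37/2xy - 5/8x - 1/4y^3 + 317/32y^2 → -5/8x - 13/15y^3 + 317/32y^2 - 481/30y
  leading term x: subtract (5/48)·f_1 from -5/8x - 13/15y^3 + 317/32y^2 - 481/30y → -13/15y^3 + 949/96y^2 - 481/30y - 13/24
  leading term y^3: subtract (26)·h_3 from -13/15y^3 + 949/96y^2 - 481/30y - 13/24 → 0
  remainder 0.

Every S-polynomial of the final basis reduces to 0, so we have a Gröbner basis.
Inter-reduce: drop elements whose leading term is divisible by another's, tail-reduce, and make monic.
Reduced Gröbner basis: {x - 1/30y^2 - 13/15, y^3 - 365/32y^2 + 37/2y + 5/8}.
Label its elements g_1 = x - 1/30y^2 - 13/15, g_2 = y^3 - 365/32y^2 + 37/2y + 5/8.

Reduce p = -2xy + 73/96y^2 + 1/2y - 1/24 modulo G:
  leading term xy: subtract (-2y)·g_1 from -2xy + 73/96y^2 + 1/2y - 1/24 → -1/15y^3 + 73/96y^2 - 37/30y - 1/24
  leading term y^3: subtract (-1/15)·g_2 from -1/15y^3 + 73/96y^2 - 37/30y - 1/24 → 0
  normal form = 0.
Since the normal form is 0, p ∈ I.

Ideal membership is decidable via reduction modulo a Gröbner basis.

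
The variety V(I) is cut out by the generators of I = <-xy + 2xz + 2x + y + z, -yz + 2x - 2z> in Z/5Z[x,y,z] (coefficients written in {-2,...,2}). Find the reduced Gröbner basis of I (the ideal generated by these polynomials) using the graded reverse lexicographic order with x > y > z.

f_1 = -xy + 2xz + 2x + y + z, LT = xy.
f_2 = -yz + 2x - 2z, LT = yz.

S(f_1,f_2): lcm = xyz. S = -2xz^2 + 2x^2 + xz - yz - z^2.
  leading term xz^2: no divisor's leading term divides it; move -2xz^2 to the remainder.
  leading term x^2: no divisor's leading term divides it; move 2x^2 to the remainder.
  leading term xz: no divisor's leading term divides it; move xz to the remainder.
  leading term yz: subtract (1)·f_2 from -yz - z^2 → -z^2 - 2x + 2z
  leading term z^2: no divisor's leading term divides it; move -z^2 to the remainder.
  leading term x: no divisor's leading term divides it; move -2x to the remainder.
  leading term z: no divisor's leading term divides it; move 2z to the remainder.
  remainder -2xz^2 + 2x^2 + xz - z^2 - 2x + 2z ≠ 0; add g_3 = -2xz^2 + 2x^2 + xz - z^2 - 2x + 2z to the basis.

The other S-polynomials (S(f_1,g_3), S(f_2,g_3)) all reduce to 0 modulo the current basis, so we have a Gröbner basis.

G = {xz^2 - x^2 + 2xz - 2z^2 + x - z, xy - 2xz - 2x - y - z, yz - 2x + 2z}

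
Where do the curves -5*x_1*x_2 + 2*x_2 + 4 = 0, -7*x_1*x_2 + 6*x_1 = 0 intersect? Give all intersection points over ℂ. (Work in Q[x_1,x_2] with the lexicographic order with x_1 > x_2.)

Compute a lex Gröbner basis by Buchberger's algorithm.
f_1 = -5*x_1*x_2 + 2*x_2 + 4, LT = x_1*x_2.
f_2 = -7*x_1*x_2 + 6*x_1, LT = x_1*x_2.

S(f_1,f_2): lcm = x_1*x_2. S = 6/7*x_1 - 2/5*x_2 - 4/5.
  leading term x_1: no divisor's leading term divides it; move 6/7*x_1 to the remainder.
  leading term x_2: no divisor's leading term divides it; move -2/5*x_2 to the remainder.
  leading term 1: no divisor's leading term divides it; move -4/5 to the remainder.
  remainder 6/7*x_1 - 2/5*x_2 - 4/5 ≠ 0; add h_3 = 6/7*x_1 - 2/5*x_2 - 4/5 to the basis.

S(f_1,h_3): lcm = x_1*x_2. S = 7/15*x_2**2 + 8/15*x_2 - 4/5.
  leading term x_2**2: no divisor's leading term divides it; move 7/15*x_2**2 to the remainder.
  leading term x_2: no divisor's leading term divides it; move 8/15*x_2 to the remainder.
  leading term 1: no divisor's leading term divides it; move -4/5 to the remainder.
  remainder 7/15*x_2**2 + 8/15*x_2 - 4/5 ≠ 0; add h_4 = 7/15*x_2**2 + 8/15*x_2 - 4/5 to the basis.

The other S-polynomials (S(f_2,h_3), S(f_1,h_4), S(f_2,h_4), S(h_3,h_4)) all reduce to 0 modulo the current basis, so we have a Gröbner basis.
Inter-reduce: drop elements whose leading term is divisible by another's, tail-reduce, and make monic.
Reduced Gröbner basis: {x_1 - 7/15*x_2 - 14/15, x_2**2 + 8/7*x_2 - 12/7}.

A lex Gröbner basis eliminates variables successively. Here x_2**2 + 8/7*x_2 - 12/7 depends only on x_2, with roots {-2, 6/7}; lifting each root through the earlier basis elements recovers the full solutions.
  x_2 = -2: the earlier basis element becomes x_1 = 0, giving x_1 = 0 — point (0, -2).
  x_2 = 6/7: the earlier basis element becomes x_1 - 4/3 = 0, giving x_1 = 4/3 — point (4/3, 6/7).

{(0, -2), (4/3, 6/7)}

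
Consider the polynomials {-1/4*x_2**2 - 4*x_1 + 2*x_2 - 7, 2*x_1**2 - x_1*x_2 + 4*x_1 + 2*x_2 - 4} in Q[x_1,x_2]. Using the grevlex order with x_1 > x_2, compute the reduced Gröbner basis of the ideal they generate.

G = {x_1**2 - 1/2*x_1*x_2 + 2*x_1 + x_2 - 2, x_2**2 + 16*x_1 - 8*x_2 + 28}

Buchberger's algorithm terminates because the ascending chain of leading-term ideals stabilizes.

f_1 = -1/4*x_2**2 - 4*x_1 + 2*x_2 - 7, LT = x_2**2.
f_2 = 2*x_1**2 - x_1*x_2 + 4*x_1 + 2*x_2 - 4, LT = x_1**2.

The S-polynomials (S(f_1,f_2)) all reduce to 0 modulo the current basis, so we have a Gröbner basis.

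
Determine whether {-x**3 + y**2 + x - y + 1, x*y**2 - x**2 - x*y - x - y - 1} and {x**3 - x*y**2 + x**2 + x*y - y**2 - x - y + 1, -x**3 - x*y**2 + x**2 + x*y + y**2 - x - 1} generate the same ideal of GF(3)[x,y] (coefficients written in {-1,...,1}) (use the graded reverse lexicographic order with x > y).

Equality of ideals is decidable: compute both reduced Gröbner bases (unique for the ordering) and check whether they agree.
Buchberger on the first generating set:
f_1 = -x**3 + y**2 + x - y + 1, LT = x**3.
f_2 = x*y**2 - x**2 - x*y - x - y - 1, LT = x*y**2.

S(f_1,f_2): lcm = x**3*y**2. S = x**4 + x**3*y - y**4 + x**3 + x**2*y - x*y**2 + y**3 + x**2 - y**2.
  leading term x**4: subtract (-x)·f_1 from x**4 + x**3*y - y**4 + x**3 + x**2*y - x*y**2 + y**3 + x**2 - y**2 → x**3*y - y**4 + x**3 + x**2*y + y**3 - x**2 - x*y - y**2 + x
  leading term x**3*y: subtract (-y)·f_1 from x**3*y - y**4 + x**3 + x**2*y + y**3 - x**2 - x*y - y**2 + x → -y**4 + x**3 + x**2*y - y**3 - x**2 + y**2 + x + y
  leading term y**4: no divisor's leading term divides it; move -y**4 to the remainder.
  leading term x**3: subtract (-1)·f_1 from x**3 + x**2*y - y**3 - x**2 + y**2 + x + y → x**2*y - y**3 - x**2 - y**2 - x + 1
  leading term x**2*y: no divisor's leading term divides it; move x**2*y to the remainder.
  leading term y**3: no divisor's leading term divides it; move -y**3 to the remainder.
  leading term x**2: no divisor's leading term divides it; move -x**2 to the remainder.
  leading term y**2: no divisor's leading term divides it; move -y**2 to the remainder.
  leading term x: no divisor's leading term divides it; move -x to the remainder.
  leading term 1: no divisor's leading term divides it; move 1 to the remainder.
  remainder -y**4 + x**2*y - y**3 - x**2 - y**2 - x + 1 ≠ 0; add g_3 = -y**4 + x**2*y - y**3 - x**2 - y**2 - x + 1 to the basis.

The other S-polynomials (S(f_1,g_3), S(f_2,g_3)) all reduce to 0 modulo the current basis, so we have a Gröbner basis.
Inter-reduce: drop elements whose leading term is divisible by another's, tail-reduce, and make monic.
Reduced Gröbner basis: {y**4 - x**2*y + y**3 + x**2 + y**2 + x - 1, x**3 - y**2 - x + y - 1, x*y**2 - x**2 - x*y - x - y - 1}.

Buchberger on the second generating set:
h_1 = x**3 - x*y**2 + x**2 + x*y - y**2 - x - y + 1, LT = x**3.
h_2 = -x**3 - x*y**2 + x**2 + x*y + y**2 - x - 1, LT = x**3.

S(h_1,h_2): lcm = x**3. S = x*y**2 - x**2 - x*y + x - y.
  leading term x*y**2: no divisor's leading term divides it; move x*y**2 to the remainder.
  leading term x**2: no divisor's leading term divides it; move -x**2 to the remainder.
  leading term x*y: no divisor's leading term divides it; move -x*y to the remainder.
  leading term x: no divisor's leading term divides it; move x to the remainder.
  leading term y: no divisor's leading term divides it; move -y to the remainder.
  remainder x*y**2 - x**2 - x*y + x - y ≠ 0; add k_3 = x*y**2 - x**2 - x*y + x - y to the basis.

S(h_1,k_3): lcm = x**3*y**2. S = -x*y**4 + x**4 + x**3*y + x**2*y**2 + x*y**3 - y**4 - x**3 + x**2*y - x*y**2 - y**3 + y**2.
  leading term x*y**4: subtract (-y**2)·k_3 from -x*y**4 + x**4 + x**3*y + x**2*y**2 + x*y**3 - y**4 - x**3 + x**2*y - x*y**2 - y**3 + y**2 → x**4 + x**3*y - y**4 - x**3 + x**2*y + y**3 + y**2
  leading term x**4: subtract (x)·h_1 from x**4 + x**3*y - y**4 - x**3 + x**2*y + y**3 + y**2 → x**3*y + x**2*y**2 - y**4 + x**3 + x*y**2 + y**3 + x**2 + x*y + y**2 - x
  leading term x**3*y: subtract (y)·h_1 from x**3*y + x**2*y**2 - y**4 + x**3 + x*y**2 + y**3 + x**2 + x*y + y**2 - x → x**2*y**2 + x*y**3 - y**4 + x**3 - x**2*y - y**3 + x**2 - x*y - y**2 - x - y
  leading term x**2*y**2: subtract (x)·k_3 from x**2*y**2 + x*y**3 - y**4 + x**3 - x**2*y - y**3 + x**2 - x*y - y**2 - x - y → x*y**3 - y**4 - x**3 - y**3 - y**2 - x - y
  leading term x*y**3: subtract (y)·k_3 from x*y**3 - y**4 - x**3 - y**3 - y**2 - x - y → -y**4 - x**3 + x**2*y + x*y**2 - y**3 - x*y - x - y
  leading term y**4: no divisor's leading term divides it; move -y**4 to the remainder.
  leading term x**3: subtract (-1)·h_1 from -x**3 + x**2*y + x*y**2 - y**3 - x*y - x - y → x**2*y - y**3 + x**2 - y**2 + x + y + 1
  leading term x**2*y: no divisor's leading term divides it; move x**2*y to the remainder.
  leading term y**3: no divisor's leading term divides it; move -y**3 to the remainder.
  leading term x**2: no divisor's leading term divides it; move x**2 to the remainder.
  leading term y**2: no divisor's leading term divides it; move -y**2 to the remainder.
  leading term x: no divisor's leading term divides it; move x to the remainder.
  leading term y: no divisor's leading term divides it; move y to the remainder.
  leading term 1: no divisor's leading term divides it; move 1 to the remainder.
  remainder -y**4 + x**2*y - y**3 + x**2 - y**2 + x + y + 1 ≠ 0; add k_4 = -y**4 + x**2*y - y**3 + x**2 - y**2 + x + y + 1 to the basis.

The other S-polynomials (S(h_2,k_3), S(h_1,k_4), S(h_2,k_4), S(k_3,k_4)) all reduce to 0 modulo the current basis, so we have a Gröbner basis.
Inter-reduce: drop elements whose leading term is divisible by another's, tail-reduce, and make monic.
Reduced Gröbner basis: {y**4 - x**2*y + y**3 - x**2 + y**2 - x - y - 1, x**3 - y**2 + y + 1, x*y**2 - x**2 - x*y + x - y}.

These differ, so the ideals are not equal.
The choice of monomial ordering does not affect the verdict — as long as both bases are computed under the same ordering, their equality decides ideal equality.

No, the ideals differ.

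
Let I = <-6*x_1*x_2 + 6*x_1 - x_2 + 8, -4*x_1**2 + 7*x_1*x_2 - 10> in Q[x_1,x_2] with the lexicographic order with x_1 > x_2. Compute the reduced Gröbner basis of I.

G = {x_1 + 1/4*x_2**2 + 1/6*x_2 - 7/3, x_2**3 - 1/3*x_2**2 - 32/3*x_2 + 44/3}

f_1 = -6*x_1*x_2 + 6*x_1 - x_2 + 8, LT = x_1*x_2.
f_2 = -4*x_1**2 + 7*x_1*x_2 - 10, LT = x_1**2.

S(f_1,f_2): lcm = x_1**2*x_2. S = -x_1**2 + 7/4*x_1*x_2**2 + 1/6*x_1*x_2 - 4/3*x_1 - 5/2*x_2.
  leading term x_1**2: subtract (1/4)·f_2 from -x_1**2 + 7/4*x_1*x_2**2 + 1/6*x_1*x_2 - 4/3*x_1 - 5/2*x_2 → 7/4*x_1*x_2**2 - 19/12*x_1*x_2 - 4/3*x_1 - 5/2*x_2 + 5/2
  leading term x_1*x_2**2: subtract (-7/24*x_2)·f_1 from 7/4*x_1*x_2**2 - 19/12*x_1*x_2 - 4/3*x_1 - 5/2*x_2 + 5/2 → 1/6*x_1*x_2 - 4/3*x_1 - 7/24*x_2**2 - 1/6*x_2 + 5/2
  leading term x_1*x_2: subtract (-1/36)·f_1 from 1/6*x_1*x_2 - 4/3*x_1 - 7/24*x_2**2 - 1/6*x_2 + 5/2 → -7/6*x_1 - 7/24*x_2**2 - 7/36*x_2 + 49/18
  leading term x_1: no divisor's leading term divides it; move -7/6*x_1 to the remainder.
  leading term x_2**2: no divisor's leading term divides it; move -7/24*x_2**2 to the remainder.
  leading term x_2: no divisor's leading term divides it; move -7/36*x_2 to the remainder.
  leading term 1: no divisor's leading term divides it; move 49/18 to the remainder.
  remainder -7/6*x_1 - 7/24*x_2**2 - 7/36*x_2 + 49/18 ≠ 0; add g_3 = -7/6*x_1 - 7/24*x_2**2 - 7/36*x_2 + 49/18 to the basis.

S(f_1,g_3): lcm = x_1*x_2. S = -x_1 - 1/4*x_2**3 - 1/6*x_2**2 + 5/2*x_2 - 4/3.
  leading term x_1: subtract (6/7)·g_3 from -x_1 - 1/4*x_2**3 - 1/6*x_2**2 + 5/2*x_2 - 4/3 → -1/4*x_2**3 + 1/12*x_2**2 + 8/3*x_2 - 11/3
  leading term x_2**3: no divisor's leading term divides it; move -1/4*x_2**3 to the remainder.
  leading term x_2**2: no divisor's leading term divides it; move 1/12*x_2**2 to the remainder.
  leading term x_2: no divisor's leading term divides it; move 8/3*x_2 to the remainder.
  leading term 1: no divisor's leading term divides it; move -11/3 to the remainder.
  remainder -1/4*x_2**3 + 1/12*x_2**2 + 8/3*x_2 - 11/3 ≠ 0; add g_4 = -1/4*x_2**3 + 1/12*x_2**2 + 8/3*x_2 - 11/3 to the basis.

S(f_2,g_3): lcm = x_1**2. S = -1/4*x_1*x_2**2 - 23/12*x_1*x_2 + 7/3*x_1 + 5/2.
  leading term x_1*x_2**2: subtract (1/24*x_2)·f_1 from -1/4*x_1*x_2**2 - 23/12*x_1*x_2 + 7/3*x_1 + 5/2 → -13/6*x_1*x_2 + 7/3*x_1 + 1/24*x_2**2 - 1/3*x_2 + 5/2
  leading term x_1*x_2: subtract (13/36)·f_1 from -13/6*x_1*x_2 + 7/3*x_1 + 1/24*x_2**2 - 1/3*x_2 + 5/2 → 1/6*x_1 + 1/24*x_2**2 + 1/36*x_2 - 7/18
  leading term x_1: subtract (-1/7)·g_3 from 1/6*x_1 + 1/24*x_2**2 + 1/36*x_2 - 7/18 → 0
  remainder 0.

S(f_1,g_4): lcm = x_1*x_2**3. S = -2/3*x_1*x_2**2 + 32/3*x_1*x_2 - 44/3*x_1 + 1/6*x_2**3 - 4/3*x_2**2.
  leading term x_1*x_2**2: subtract (1/9*x_2)·f_1 from -2/3*x_1*x_2**2 + 32/3*x_1*x_2 - 44/3*x_1 + 1/6*x_2**3 - 4/3*x_2**2 → 10*x_1*x_2 - 44/3*x_1 + 1/6*x_2**3 - 11/9*x_2**2 - 8/9*x_2
  leading term x_1*x_2: subtract (-5/3)·f_1 from 10*x_1*x_2 - 44/3*x_1 + 1/6*x_2**3 - 11/9*x_2**2 - 8/9*x_2 → -14/3*x_1 + 1/6*x_2**3 - 11/9*x_2**2 - 23/9*x_2 + 40/3
  leading term x_1: subtract (4)·g_3 from -14/3*x_1 + 1/6*x_2**3 - 11/9*x_2**2 - 23/9*x_2 + 40/3 → 1/6*x_2**3 - 1/18*x_2**2 - 16/9*x_2 + 22/9
  leading term x_2**3: subtract (-2/3)·g_4 from 1/6*x_2**3 - 1/18*x_2**2 - 16/9*x_2 + 22/9 → 0
  remainder 0.

S(f_2,g_4): leading monomials are coprime, so the S-polynomial reduces to 0 (Buchberger's first criterion).
S(g_3,g_4): leading monomials are coprime, so the S-polynomial reduces to 0 (Buchberger's first criterion).
Every S-polynomial of the final basis reduces to 0, so we have a Gröbner basis.
Inter-reduce: drop elements whose leading term is divisible by another's, tail-reduce, and make monic.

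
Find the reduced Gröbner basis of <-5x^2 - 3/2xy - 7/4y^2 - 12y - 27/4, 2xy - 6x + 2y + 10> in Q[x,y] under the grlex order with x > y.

G = {y^3 + 3y^2 - 160/7x - 127/7y + 19/7, x^2 + 7/20y^2 + 9/10x + 21/10y - 3/20, xy - 3x + y + 5}

f_1 = -5x^2 - 3/2xy - 7/4y^2 - 12y - 27/4, LT = x^2.
f_2 = 2xy - 6x + 2y + 10, LT = xy.

S(f_1,f_2): lcm = x^2y. S = 3/10xy^2 + 7/20y^3 + 3x^2 - xy + 12/5y^2 - 5x + 27/20y.
  leading term xy^2: subtract (3/20y)·f_2 from 3/10xy^2 + 7/20y^3 + 3x^2 - xy + 12/5y^2 - 5x + 27/20y → 7/20y^3 + 3x^2 - 1/10xy + 21/10y^2 - 5x - 3/20y
  leading term y^3: no divisor's leading term divides it; move 7/20y^3 to the remainder.
  leading term x^2: subtract (-3/5)·f_1 from 3x^2 - 1/10xy + 21/10y^2 - 5x - 3/20y → -xy + 21/20y^2 - 5x - 147/20y - 81/20
  leading term xy: subtract (-1/2)·f_2 from -xy + 21/20y^2 - 5x - 147/20y - 81/20 → 21/20y^2 - 8x - 127/20y + 19/20
  leading term y^2: no divisor's leading term divides it; move 21/20y^2 to the remainder.
  leading term x: no divisor's leading term divides it; move -8x to the remainder.
  leading term y: no divisor's leading term divides it; move -127/20y to the remainder.
  leading term 1: no divisor's leading term divides it; move 19/20 to the remainder.
  remainder 7/20y^3 + 21/20y^2 - 8x - 127/20y + 19/20 ≠ 0; add g_3 = 7/20y^3 + 21/20y^2 - 8x - 127/20y + 19/20 to the basis.

S(f_1,g_3): leading monomials are coprime, so the S-polynomial reduces to 0 (Buchberger's first criterion).
S(f_2,g_3): lcm = xy^3. S = -6xy^2 + y^3 + 160/7x^2 + 127/7xy + 5y^2 - 19/7x.
  leading term xy^2: subtract (-3y)·f_2 from -6xy^2 + y^3 + 160/7x^2 + 127/7xy + 5y^2 - 19/7x → y^3 + 160/7x^2 + 1/7xy + 11y^2 - 19/7x + 30y
  leading term y^3: subtract (20/7)·g_3 from y^3 + 160/7x^2 + 1/7xy + 11y^2 - 19/7x + 30y → 160/7x^2 + 1/7xy + 8y^2 + 141/7x + 337/7y - 19/7
  leading term x^2: subtract (-32/7)·f_1 from 160/7x^2 + 1/7xy + 8y^2 + 141/7x + 337/7y - 19/7 → -47/7xy + 141/7x - 47/7y - 235/7
  leading term xy: subtract (-47/14)·f_2 from -47/7xy + 141/7x - 47/7y - 235/7 → 0
  remainder 0.

Every S-polynomial of the final basis reduces to 0, so we have a Gröbner basis.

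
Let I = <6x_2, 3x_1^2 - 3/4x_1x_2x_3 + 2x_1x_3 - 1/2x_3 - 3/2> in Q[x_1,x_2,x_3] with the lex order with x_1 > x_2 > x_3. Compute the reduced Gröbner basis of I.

f_1 = 6x_2, LT = x_2.
f_2 = 3x_1^2 - 3/4x_1x_2x_3 + 2x_1x_3 - 1/2x_3 - 3/2, LT = x_1^2.

The S-polynomials (S(f_1,f_2)) all reduce to 0 modulo the current basis, so we have a Gröbner basis.

G = {x_1^2 + 2/3x_1x_3 - 1/6x_3 - 1/2, x_2}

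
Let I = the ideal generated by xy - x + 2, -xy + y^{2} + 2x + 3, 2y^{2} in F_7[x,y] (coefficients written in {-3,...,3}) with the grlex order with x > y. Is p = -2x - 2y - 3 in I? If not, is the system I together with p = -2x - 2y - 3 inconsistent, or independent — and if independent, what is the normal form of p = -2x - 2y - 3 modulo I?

First compute the reduced Gröbner basis of I by Buchberger's algorithm.
f_1 = xy - x + 2, LT = xy.
f_2 = -xy + y^{2} + 2x + 3, LT = xy.
f_3 = 2y^{2}, LT = y^{2}.

S(f_1,f_2): lcm = xy. S = y^{2} + x - 2.
  leading term y^{2}: subtract (-3)·f_3 from y^{2} + x - 2 → x - 2
  leading term x: no divisor's leading term divides it; move x to the remainder.
  leading term 1: no divisor's leading term divides it; move -2 to the remainder.
  remainder x - 2 ≠ 0; add h_4 = x - 2 to the basis.

S(f_1,f_3): lcm = xy^{2}. S = -xy + 2y.
  leading term xy: subtract (-1)·f_1 from -xy + 2y → -x + 2y + 2
  leading term x: subtract (-1)·h_4 from -x + 2y + 2 → 2y
  leading term y: no divisor's leading term divides it; move 2y to the remainder.
  remainder 2y ≠ 0; add h_5 = 2y to the basis.

The other S-polynomials (S(f_2,f_3), S(f_1,h_4), S(f_2,h_4), S(f_3,h_4), S(f_1,h_5), S(f_2,h_5), S(f_3,h_5), S(h_4,h_5)) all reduce to 0 modulo the current basis, so we have a Gröbner basis.
Inter-reduce: drop elements whose leading term is divisible by another's, tail-reduce, and make monic.
Reduced Gröbner basis: {x - 2, y}.
Label its elements g_1 = x - 2, g_2 = y.

Reduce p = -2x - 2y - 3 modulo G:
  leading term x: subtract (-2)·g_1 from -2x - 2y - 3 → -2y
  leading term y: subtract (-2)·g_2 from -2y → 0
  normal form = 0.
Since the normal form is 0, p ∈ I.

-2x - 2y - 3 lies in I (it reduces to 0).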